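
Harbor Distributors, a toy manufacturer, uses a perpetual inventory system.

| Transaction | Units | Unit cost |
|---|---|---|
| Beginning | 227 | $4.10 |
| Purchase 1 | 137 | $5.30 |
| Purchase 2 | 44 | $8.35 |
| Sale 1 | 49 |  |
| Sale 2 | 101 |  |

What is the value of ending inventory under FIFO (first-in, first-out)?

Sale 1 (49) [FIFO — oldest first]: 49 @ $4.10 = $200.90
Sale 2 (101) [FIFO — oldest first]: 101 @ $4.10 = $414.10
Total COGS = $200.90 + $414.10 = $615.00
Ending inventory: 77 @ $4.10 + 137 @ $5.30 + 44 @ $8.35 = $1,409.20

Ending inventory = $1,409.20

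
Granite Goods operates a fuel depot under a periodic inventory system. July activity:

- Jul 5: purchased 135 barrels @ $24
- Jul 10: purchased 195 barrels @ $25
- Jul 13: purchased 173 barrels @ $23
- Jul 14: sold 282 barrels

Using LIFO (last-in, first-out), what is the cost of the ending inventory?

Ending inventory = $5,390

Jul 14, 282 sold [LIFO — newest first]: 173 @ $23 + 109 @ $25 = $6,704
Ending inventory: 135 @ $24 + 86 @ $25 = $5,390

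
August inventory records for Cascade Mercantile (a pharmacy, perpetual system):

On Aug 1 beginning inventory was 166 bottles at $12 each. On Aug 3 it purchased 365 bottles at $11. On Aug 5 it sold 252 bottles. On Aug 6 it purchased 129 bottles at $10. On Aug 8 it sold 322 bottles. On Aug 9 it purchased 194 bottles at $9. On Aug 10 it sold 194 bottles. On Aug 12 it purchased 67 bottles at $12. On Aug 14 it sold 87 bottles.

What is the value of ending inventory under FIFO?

Aug 5, 252 sold [FIFO — oldest first]: 166 @ $12 + 86 @ $11 = $2,938
Aug 8, 322 sold [FIFO — oldest first]: 279 @ $11 + 43 @ $10 = $3,499
Aug 10, 194 sold [FIFO — oldest first]: 86 @ $10 + 108 @ $9 = $1,832
Aug 14, 87 sold [FIFO — oldest first]: 86 @ $9 + 1 @ $12 = $786
Total COGS = $2,938 + $3,499 + $1,832 + $786 = $9,055
Ending inventory: 66 @ $12 = $792

Ending inventory = $792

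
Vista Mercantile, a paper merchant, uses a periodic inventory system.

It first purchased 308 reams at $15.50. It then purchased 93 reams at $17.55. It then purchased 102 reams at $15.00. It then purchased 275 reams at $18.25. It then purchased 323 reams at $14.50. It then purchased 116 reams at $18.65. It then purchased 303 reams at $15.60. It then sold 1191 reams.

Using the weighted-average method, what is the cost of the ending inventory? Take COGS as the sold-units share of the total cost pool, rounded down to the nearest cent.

Sale 1, sell 1191: 1191/1520 × $24,528.60 → $19,219.44
Ending inventory (cost pool remaining) = $5,309.16
Check: goods available $24,528.60 = COGS $19,219.44 + ending $5,309.16

Ending inventory = $5,309.16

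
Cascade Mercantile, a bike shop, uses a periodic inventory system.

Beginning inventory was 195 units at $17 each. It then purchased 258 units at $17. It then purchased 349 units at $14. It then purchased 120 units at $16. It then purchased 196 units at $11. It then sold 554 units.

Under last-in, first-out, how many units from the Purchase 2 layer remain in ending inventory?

Sale 1 (554) [LIFO — newest first]: 196 @ $11 + 120 @ $16 + 238 @ $14 = $7,408
Ending inventory: 195 @ $17 + 258 @ $17 + 111 @ $14 = $9,255

111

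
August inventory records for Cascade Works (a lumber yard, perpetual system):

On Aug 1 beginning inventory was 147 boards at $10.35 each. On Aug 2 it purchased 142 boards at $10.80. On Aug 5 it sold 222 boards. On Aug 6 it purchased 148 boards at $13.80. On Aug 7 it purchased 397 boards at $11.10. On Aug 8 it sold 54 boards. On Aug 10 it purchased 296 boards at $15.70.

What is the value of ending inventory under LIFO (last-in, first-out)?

Aug 5, 222 sold [LIFO — newest first]: 142 @ $10.80 + 80 @ $10.35 = $2,361.60
Aug 8, 54 sold [LIFO — newest first]: 54 @ $11.10 = $599.40
Total COGS = $2,361.60 + $599.40 = $2,961.00
Ending inventory: 67 @ $10.35 + 148 @ $13.80 + 343 @ $11.10 + 296 @ $15.70 = $11,190.35

Ending inventory = $11,190.35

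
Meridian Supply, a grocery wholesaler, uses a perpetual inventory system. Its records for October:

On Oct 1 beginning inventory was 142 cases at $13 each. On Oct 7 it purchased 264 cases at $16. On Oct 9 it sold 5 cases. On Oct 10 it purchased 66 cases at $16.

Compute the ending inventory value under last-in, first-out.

Ending inventory = $7,046

Oct 9, 5 sold [LIFO — newest first]: 5 @ $16 = $80
Ending inventory: 142 @ $13 + 259 @ $16 + 66 @ $16 = $7,046
Check: goods available $7,126 = COGS $80 + ending $7,046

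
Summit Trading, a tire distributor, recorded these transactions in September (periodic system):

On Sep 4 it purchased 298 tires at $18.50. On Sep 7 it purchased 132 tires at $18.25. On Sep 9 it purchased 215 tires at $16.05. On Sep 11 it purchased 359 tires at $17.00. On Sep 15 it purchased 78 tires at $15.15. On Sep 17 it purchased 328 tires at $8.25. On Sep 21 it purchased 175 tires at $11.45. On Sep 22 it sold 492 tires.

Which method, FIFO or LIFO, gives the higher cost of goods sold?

FIFO COGS: 298 @ $18.50 + 132 @ $18.25 + 62 @ $16.05 = $8,917.10
LIFO COGS: 175 @ $11.45 + 317 @ $8.25 = $4,619.00

FIFO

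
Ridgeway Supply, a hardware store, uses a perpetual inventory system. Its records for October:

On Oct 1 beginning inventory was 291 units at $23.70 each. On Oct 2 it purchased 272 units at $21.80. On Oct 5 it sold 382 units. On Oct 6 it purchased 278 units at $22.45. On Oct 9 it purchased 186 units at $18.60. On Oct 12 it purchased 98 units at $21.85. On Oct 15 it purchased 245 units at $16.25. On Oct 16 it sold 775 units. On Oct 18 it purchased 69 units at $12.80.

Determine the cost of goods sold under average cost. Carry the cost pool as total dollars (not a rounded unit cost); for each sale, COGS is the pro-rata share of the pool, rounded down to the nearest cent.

COGS = $24,349.27

After Oct 1: 291 on hand, pool $6,896.70 (≈ $23.7000 each)
After Oct 2: 563 on hand, pool $12,826.30 (≈ $22.7821 each)
Oct 5, sell 382: 382/563 × $12,826.30 → $8,702.74
After Oct 6: 459 on hand, pool $10,364.66 (≈ $22.5810 each)
After Oct 9: 645 on hand, pool $13,824.26 (≈ $21.4330 each)
After Oct 12: 743 on hand, pool $15,965.56 (≈ $21.4880 each)
After Oct 15: 988 on hand, pool $19,946.81 (≈ $20.1891 each)
Oct 16, sell 775: 775/988 × $19,946.81 → $15,646.53
After Oct 18: 282 on hand, pool $5,183.48 (≈ $18.3811 each)
Total COGS = $8,702.74 + $15,646.53 = $24,349.27
Ending inventory (cost pool remaining) = $5,183.48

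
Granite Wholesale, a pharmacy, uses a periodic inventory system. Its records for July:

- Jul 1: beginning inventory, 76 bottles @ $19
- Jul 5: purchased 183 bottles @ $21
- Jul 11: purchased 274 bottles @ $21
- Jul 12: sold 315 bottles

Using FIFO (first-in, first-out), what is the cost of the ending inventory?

Ending inventory = $4,578

Jul 12, 315 sold [FIFO — oldest first]: 76 @ $19 + 183 @ $21 + 56 @ $21 = $6,463
Ending inventory: 218 @ $21 = $4,578
Check: goods available $11,041 = COGS $6,463 + ending $4,578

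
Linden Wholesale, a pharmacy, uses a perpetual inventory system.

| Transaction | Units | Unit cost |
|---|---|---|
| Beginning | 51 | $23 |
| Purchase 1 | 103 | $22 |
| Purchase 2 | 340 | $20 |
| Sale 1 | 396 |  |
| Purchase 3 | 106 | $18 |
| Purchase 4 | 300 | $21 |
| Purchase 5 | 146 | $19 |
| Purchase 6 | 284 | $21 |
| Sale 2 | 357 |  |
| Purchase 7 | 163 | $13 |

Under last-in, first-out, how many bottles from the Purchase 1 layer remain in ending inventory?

Sale 1 (396) [LIFO — newest first]: 340 @ $20 + 56 @ $22 = $8,032
Sale 2 (357) [LIFO — newest first]: 284 @ $21 + 73 @ $19 = $7,351
Total COGS = $8,032 + $7,351 = $15,383
Ending inventory: 51 @ $23 + 47 @ $22 + 106 @ $18 + 300 @ $21 + 73 @ $19 + 163 @ $13 = $13,921
Check: goods available $29,304 = COGS $15,383 + ending $13,921

47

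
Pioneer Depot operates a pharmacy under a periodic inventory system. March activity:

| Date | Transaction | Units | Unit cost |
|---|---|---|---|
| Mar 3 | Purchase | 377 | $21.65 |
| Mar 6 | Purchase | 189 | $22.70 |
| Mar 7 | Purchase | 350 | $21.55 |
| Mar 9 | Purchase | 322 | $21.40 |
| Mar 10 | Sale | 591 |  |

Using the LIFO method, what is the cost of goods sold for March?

Mar 10, 591 sold [LIFO — newest first]: 322 @ $21.40 + 269 @ $21.55 = $12,687.75
Ending inventory: 377 @ $21.65 + 189 @ $22.70 + 81 @ $21.55 = $14,197.90

COGS = $12,687.75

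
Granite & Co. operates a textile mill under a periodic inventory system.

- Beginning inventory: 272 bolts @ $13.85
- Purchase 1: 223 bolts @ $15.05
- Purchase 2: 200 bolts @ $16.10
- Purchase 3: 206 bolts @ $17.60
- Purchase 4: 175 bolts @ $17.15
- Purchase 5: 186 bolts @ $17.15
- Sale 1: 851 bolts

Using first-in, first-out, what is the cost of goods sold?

Sale 1 (851) [FIFO — oldest first]: 272 @ $13.85 + 223 @ $15.05 + 200 @ $16.10 + 156 @ $17.60 = $13,088.95
Ending inventory: 50 @ $17.60 + 175 @ $17.15 + 186 @ $17.15 = $7,071.15

COGS = $13,088.95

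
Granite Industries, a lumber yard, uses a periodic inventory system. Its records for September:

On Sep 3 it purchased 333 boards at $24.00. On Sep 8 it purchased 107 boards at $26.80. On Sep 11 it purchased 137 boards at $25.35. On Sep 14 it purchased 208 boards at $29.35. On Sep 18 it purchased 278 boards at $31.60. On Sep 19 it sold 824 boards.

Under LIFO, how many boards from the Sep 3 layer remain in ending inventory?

Sep 19, 824 sold [LIFO — newest first]: 278 @ $31.60 + 208 @ $29.35 + 137 @ $25.35 + 107 @ $26.80 + 94 @ $24.00 = $23,486.15
Ending inventory: 239 @ $24.00 = $5,736.00

239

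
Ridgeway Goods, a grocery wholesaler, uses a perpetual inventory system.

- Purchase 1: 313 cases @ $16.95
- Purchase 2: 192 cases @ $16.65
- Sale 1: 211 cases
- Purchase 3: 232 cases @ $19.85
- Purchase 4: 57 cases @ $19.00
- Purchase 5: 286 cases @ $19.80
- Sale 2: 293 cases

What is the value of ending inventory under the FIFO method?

Ending inventory = $11,367.65

Sale 1 (211) [FIFO — oldest first]: 211 @ $16.95 = $3,576.45
Sale 2 (293) [FIFO — oldest first]: 102 @ $16.95 + 191 @ $16.65 = $4,909.05
Total COGS = $3,576.45 + $4,909.05 = $8,485.50
Ending inventory: 1 @ $16.65 + 232 @ $19.85 + 57 @ $19.00 + 286 @ $19.80 = $11,367.65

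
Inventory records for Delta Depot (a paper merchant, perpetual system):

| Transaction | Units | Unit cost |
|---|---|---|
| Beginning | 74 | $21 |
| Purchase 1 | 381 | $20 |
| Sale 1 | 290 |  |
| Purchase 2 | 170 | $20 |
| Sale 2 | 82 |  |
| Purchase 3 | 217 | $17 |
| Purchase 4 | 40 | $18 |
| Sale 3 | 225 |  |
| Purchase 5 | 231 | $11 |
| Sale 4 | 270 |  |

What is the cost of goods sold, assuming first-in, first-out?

Sale 1 (290) [FIFO — oldest first]: 74 @ $21 + 216 @ $20 = $5,874
Sale 2 (82) [FIFO — oldest first]: 82 @ $20 = $1,640
Sale 3 (225) [FIFO — oldest first]: 83 @ $20 + 142 @ $20 = $4,500
Sale 4 (270) [FIFO — oldest first]: 28 @ $20 + 217 @ $17 + 25 @ $18 = $4,699
Total COGS = $5,874 + $1,640 + $4,500 + $4,699 = $16,713
Ending inventory: 15 @ $18 + 231 @ $11 = $2,811
Check: goods available $19,524 = COGS $16,713 + ending $2,811

COGS = $16,713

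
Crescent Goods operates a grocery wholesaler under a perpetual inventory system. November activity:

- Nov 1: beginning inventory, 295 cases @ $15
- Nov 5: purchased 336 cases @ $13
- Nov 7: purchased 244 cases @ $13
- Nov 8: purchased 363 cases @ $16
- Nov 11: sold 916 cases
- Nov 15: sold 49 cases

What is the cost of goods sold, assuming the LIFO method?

Nov 11, 916 sold [LIFO — newest first]: 363 @ $16 + 244 @ $13 + 309 @ $13 = $12,997
Nov 15, 49 sold [LIFO — newest first]: 27 @ $13 + 22 @ $15 = $681
Total COGS = $12,997 + $681 = $13,678
Ending inventory: 273 @ $15 = $4,095
Check: goods available $17,773 = COGS $13,678 + ending $4,095

COGS = $13,678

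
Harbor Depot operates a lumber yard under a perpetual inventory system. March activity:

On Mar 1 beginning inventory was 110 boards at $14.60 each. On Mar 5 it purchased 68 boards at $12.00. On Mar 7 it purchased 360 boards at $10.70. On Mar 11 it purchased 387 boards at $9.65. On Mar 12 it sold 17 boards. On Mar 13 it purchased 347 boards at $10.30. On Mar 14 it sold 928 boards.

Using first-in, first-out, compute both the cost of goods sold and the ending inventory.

COGS = $10,214.55; ending inventory = $3,368.10

Mar 12, 17 sold [FIFO — oldest first]: 17 @ $14.60 = $248.20
Mar 14, 928 sold [FIFO — oldest first]: 93 @ $14.60 + 68 @ $12.00 + 360 @ $10.70 + 387 @ $9.65 + 20 @ $10.30 = $9,966.35
Total COGS = $248.20 + $9,966.35 = $10,214.55
Ending inventory: 327 @ $10.30 = $3,368.10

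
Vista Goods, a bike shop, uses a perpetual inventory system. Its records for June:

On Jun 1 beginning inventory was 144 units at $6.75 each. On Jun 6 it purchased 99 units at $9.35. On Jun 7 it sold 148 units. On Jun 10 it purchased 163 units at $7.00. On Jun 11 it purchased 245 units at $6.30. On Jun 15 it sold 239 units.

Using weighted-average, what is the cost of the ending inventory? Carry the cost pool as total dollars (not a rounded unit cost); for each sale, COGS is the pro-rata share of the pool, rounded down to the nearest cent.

After Jun 1: 144 on hand, pool $972.00 (≈ $6.7500 each)
After Jun 6: 243 on hand, pool $1,897.65 (≈ $7.8093 each)
Jun 7, sell 148: 148/243 × $1,897.65 → $1,155.77
After Jun 10: 258 on hand, pool $1,882.88 (≈ $7.2980 each)
After Jun 11: 503 on hand, pool $3,426.38 (≈ $6.8119 each)
Jun 15, sell 239: 239/503 × $3,426.38 → $1,628.04
Total COGS = $1,155.77 + $1,628.04 = $2,783.81
Ending inventory (cost pool remaining) = $1,798.34

Ending inventory = $1,798.34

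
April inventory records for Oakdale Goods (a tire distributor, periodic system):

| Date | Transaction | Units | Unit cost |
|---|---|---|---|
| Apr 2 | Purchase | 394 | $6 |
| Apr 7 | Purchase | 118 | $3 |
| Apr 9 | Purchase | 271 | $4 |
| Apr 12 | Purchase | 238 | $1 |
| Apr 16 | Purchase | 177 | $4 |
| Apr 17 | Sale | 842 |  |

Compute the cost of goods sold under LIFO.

COGS = $2,612

Apr 17, 842 sold [LIFO — newest first]: 177 @ $4 + 238 @ $1 + 271 @ $4 + 118 @ $3 + 38 @ $6 = $2,612
Ending inventory: 356 @ $6 = $2,136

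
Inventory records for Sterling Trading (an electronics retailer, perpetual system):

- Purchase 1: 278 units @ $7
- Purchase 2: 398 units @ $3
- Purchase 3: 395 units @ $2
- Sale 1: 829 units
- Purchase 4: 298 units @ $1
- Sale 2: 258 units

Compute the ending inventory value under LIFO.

Sale 1 (829) [LIFO — newest first]: 395 @ $2 + 398 @ $3 + 36 @ $7 = $2,236
Sale 2 (258) [LIFO — newest first]: 258 @ $1 = $258
Total COGS = $2,236 + $258 = $2,494
Ending inventory: 242 @ $7 + 40 @ $1 = $1,734

Ending inventory = $1,734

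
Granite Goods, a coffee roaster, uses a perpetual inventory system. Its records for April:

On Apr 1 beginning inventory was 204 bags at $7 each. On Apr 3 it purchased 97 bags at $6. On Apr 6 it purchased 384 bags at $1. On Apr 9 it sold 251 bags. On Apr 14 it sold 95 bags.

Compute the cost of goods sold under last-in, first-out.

COGS = $346

Apr 9, 251 sold [LIFO — newest first]: 251 @ $1 = $251
Apr 14, 95 sold [LIFO — newest first]: 95 @ $1 = $95
Total COGS = $251 + $95 = $346
Ending inventory: 204 @ $7 + 97 @ $6 + 38 @ $1 = $2,048
Check: goods available $2,394 = COGS $346 + ending $2,048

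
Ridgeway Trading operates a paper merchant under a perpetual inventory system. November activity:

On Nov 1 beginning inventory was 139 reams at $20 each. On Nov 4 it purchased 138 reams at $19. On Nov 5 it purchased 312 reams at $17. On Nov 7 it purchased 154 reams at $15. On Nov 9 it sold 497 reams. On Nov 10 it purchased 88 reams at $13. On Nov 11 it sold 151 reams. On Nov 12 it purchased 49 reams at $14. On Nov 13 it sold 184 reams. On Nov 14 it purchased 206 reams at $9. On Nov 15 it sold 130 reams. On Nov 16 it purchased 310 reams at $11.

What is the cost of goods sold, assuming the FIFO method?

Nov 9, 497 sold [FIFO — oldest first]: 139 @ $20 + 138 @ $19 + 220 @ $17 = $9,142
Nov 11, 151 sold [FIFO — oldest first]: 92 @ $17 + 59 @ $15 = $2,449
Nov 13, 184 sold [FIFO — oldest first]: 95 @ $15 + 88 @ $13 + 1 @ $14 = $2,583
Nov 15, 130 sold [FIFO — oldest first]: 48 @ $14 + 82 @ $9 = $1,410
Total COGS = $9,142 + $2,449 + $2,583 + $1,410 = $15,584
Ending inventory: 124 @ $9 + 310 @ $11 = $4,526
Check: goods available $20,110 = COGS $15,584 + ending $4,526

COGS = $15,584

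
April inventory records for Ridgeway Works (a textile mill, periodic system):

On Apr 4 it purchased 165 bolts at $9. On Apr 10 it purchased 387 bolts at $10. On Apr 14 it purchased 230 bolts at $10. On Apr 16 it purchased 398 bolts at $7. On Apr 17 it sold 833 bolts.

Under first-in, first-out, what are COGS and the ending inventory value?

Apr 17, 833 sold [FIFO — oldest first]: 165 @ $9 + 387 @ $10 + 230 @ $10 + 51 @ $7 = $8,012
Ending inventory: 347 @ $7 = $2,429

COGS = $8,012; ending inventory = $2,429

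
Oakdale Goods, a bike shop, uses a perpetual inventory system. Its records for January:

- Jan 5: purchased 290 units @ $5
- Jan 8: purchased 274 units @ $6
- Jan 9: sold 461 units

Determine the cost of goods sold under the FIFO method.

COGS = $2,476

Jan 9, 461 sold [FIFO — oldest first]: 290 @ $5 + 171 @ $6 = $2,476
Ending inventory: 103 @ $6 = $618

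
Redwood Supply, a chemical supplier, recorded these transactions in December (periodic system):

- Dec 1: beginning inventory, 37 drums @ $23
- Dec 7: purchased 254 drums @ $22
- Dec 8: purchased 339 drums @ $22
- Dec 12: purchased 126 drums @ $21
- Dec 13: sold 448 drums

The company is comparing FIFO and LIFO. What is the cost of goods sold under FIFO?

FIFO COGS: 37 @ $23 + 254 @ $22 + 157 @ $22 = $9,893
LIFO COGS: 126 @ $21 + 322 @ $22 = $9,730

COGS = $9,893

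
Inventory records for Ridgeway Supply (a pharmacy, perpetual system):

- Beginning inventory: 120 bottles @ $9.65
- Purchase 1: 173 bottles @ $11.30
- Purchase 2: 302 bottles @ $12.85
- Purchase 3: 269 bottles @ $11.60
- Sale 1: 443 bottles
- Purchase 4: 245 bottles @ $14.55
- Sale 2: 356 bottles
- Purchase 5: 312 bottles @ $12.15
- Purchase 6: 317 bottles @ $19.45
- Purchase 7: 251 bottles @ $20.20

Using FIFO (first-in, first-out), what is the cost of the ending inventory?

Ending inventory = $19,345.40

Sale 1 (443) [FIFO — oldest first]: 120 @ $9.65 + 173 @ $11.30 + 150 @ $12.85 = $5,040.40
Sale 2 (356) [FIFO — oldest first]: 152 @ $12.85 + 204 @ $11.60 = $4,319.60
Total COGS = $5,040.40 + $4,319.60 = $9,360.00
Ending inventory: 65 @ $11.60 + 245 @ $14.55 + 312 @ $12.15 + 317 @ $19.45 + 251 @ $20.20 = $19,345.40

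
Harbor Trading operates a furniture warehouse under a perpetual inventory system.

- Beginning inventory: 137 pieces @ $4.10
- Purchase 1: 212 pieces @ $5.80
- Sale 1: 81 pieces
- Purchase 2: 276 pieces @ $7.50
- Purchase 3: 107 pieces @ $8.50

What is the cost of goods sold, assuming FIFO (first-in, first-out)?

COGS = $332.10

Sale 1 (81) [FIFO — oldest first]: 81 @ $4.10 = $332.10
Ending inventory: 56 @ $4.10 + 212 @ $5.80 + 276 @ $7.50 + 107 @ $8.50 = $4,438.70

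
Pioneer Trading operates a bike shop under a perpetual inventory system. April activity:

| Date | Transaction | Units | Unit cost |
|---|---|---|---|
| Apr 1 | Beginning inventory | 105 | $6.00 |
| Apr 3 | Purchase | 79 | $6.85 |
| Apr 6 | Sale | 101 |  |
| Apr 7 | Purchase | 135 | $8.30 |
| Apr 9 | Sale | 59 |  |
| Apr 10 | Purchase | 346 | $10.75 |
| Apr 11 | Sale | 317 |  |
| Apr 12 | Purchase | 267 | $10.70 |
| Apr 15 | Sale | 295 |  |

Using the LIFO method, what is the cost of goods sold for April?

COGS = $7,728.50

Apr 6, 101 sold [LIFO — newest first]: 79 @ $6.85 + 22 @ $6.00 = $673.15
Apr 9, 59 sold [LIFO — newest first]: 59 @ $8.30 = $489.70
Apr 11, 317 sold [LIFO — newest first]: 317 @ $10.75 = $3,407.75
Apr 15, 295 sold [LIFO — newest first]: 267 @ $10.70 + 28 @ $10.75 = $3,157.90
Total COGS = $673.15 + $489.70 + $3,407.75 + $3,157.90 = $7,728.50
Ending inventory: 83 @ $6.00 + 76 @ $8.30 + 1 @ $10.75 = $1,139.55
Check: goods available $8,868.05 = COGS $7,728.50 + ending $1,139.55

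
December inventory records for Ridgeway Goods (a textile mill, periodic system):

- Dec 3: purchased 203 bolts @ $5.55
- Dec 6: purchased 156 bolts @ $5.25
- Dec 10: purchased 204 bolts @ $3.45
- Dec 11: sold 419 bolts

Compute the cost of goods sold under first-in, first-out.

Dec 11, 419 sold [FIFO — oldest first]: 203 @ $5.55 + 156 @ $5.25 + 60 @ $3.45 = $2,152.65
Ending inventory: 144 @ $3.45 = $496.80
Check: goods available $2,649.45 = COGS $2,152.65 + ending $496.80

COGS = $2,152.65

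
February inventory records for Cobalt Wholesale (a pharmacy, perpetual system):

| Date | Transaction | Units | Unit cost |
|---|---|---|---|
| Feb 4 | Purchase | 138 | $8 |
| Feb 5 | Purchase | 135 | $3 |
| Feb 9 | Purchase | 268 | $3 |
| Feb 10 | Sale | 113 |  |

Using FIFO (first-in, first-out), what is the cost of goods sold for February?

Feb 10, 113 sold [FIFO — oldest first]: 113 @ $8 = $904
Ending inventory: 25 @ $8 + 135 @ $3 + 268 @ $3 = $1,409

COGS = $904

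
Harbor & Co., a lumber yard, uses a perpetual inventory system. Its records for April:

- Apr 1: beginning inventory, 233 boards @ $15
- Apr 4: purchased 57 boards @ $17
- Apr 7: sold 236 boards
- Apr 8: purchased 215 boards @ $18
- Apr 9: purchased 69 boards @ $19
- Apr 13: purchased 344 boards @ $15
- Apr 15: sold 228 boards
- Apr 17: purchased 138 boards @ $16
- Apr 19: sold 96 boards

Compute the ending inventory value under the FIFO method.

Apr 7, 236 sold [FIFO — oldest first]: 233 @ $15 + 3 @ $17 = $3,546
Apr 15, 228 sold [FIFO — oldest first]: 54 @ $17 + 174 @ $18 = $4,050
Apr 19, 96 sold [FIFO — oldest first]: 41 @ $18 + 55 @ $19 = $1,783
Total COGS = $3,546 + $4,050 + $1,783 = $9,379
Ending inventory: 14 @ $19 + 344 @ $15 + 138 @ $16 = $7,634

Ending inventory = $7,634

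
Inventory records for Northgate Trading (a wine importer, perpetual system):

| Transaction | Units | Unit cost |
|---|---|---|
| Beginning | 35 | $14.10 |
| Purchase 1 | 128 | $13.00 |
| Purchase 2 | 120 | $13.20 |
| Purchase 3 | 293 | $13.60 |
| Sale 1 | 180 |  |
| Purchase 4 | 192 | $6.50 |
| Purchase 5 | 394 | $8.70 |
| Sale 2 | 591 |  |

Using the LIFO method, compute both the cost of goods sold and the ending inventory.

Sale 1 (180) [LIFO — newest first]: 180 @ $13.60 = $2,448.00
Sale 2 (591) [LIFO — newest first]: 394 @ $8.70 + 192 @ $6.50 + 5 @ $13.60 = $4,743.80
Total COGS = $2,448.00 + $4,743.80 = $7,191.80
Ending inventory: 35 @ $14.10 + 128 @ $13.00 + 120 @ $13.20 + 108 @ $13.60 = $5,210.30
Check: goods available $12,402.10 = COGS $7,191.80 + ending $5,210.30

COGS = $7,191.80; ending inventory = $5,210.30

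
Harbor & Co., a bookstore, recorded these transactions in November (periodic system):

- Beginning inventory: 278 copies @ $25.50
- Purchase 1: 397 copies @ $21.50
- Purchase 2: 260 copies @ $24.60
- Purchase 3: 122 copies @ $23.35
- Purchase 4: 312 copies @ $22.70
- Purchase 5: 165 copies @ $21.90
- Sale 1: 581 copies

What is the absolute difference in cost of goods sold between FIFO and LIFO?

$479.20

FIFO COGS: 278 @ $25.50 + 303 @ $21.50 = $13,603.50
LIFO COGS: 165 @ $21.90 + 312 @ $22.70 + 104 @ $23.35 = $13,124.30
Difference = |$13,603.50 − $13,124.30| = $479.20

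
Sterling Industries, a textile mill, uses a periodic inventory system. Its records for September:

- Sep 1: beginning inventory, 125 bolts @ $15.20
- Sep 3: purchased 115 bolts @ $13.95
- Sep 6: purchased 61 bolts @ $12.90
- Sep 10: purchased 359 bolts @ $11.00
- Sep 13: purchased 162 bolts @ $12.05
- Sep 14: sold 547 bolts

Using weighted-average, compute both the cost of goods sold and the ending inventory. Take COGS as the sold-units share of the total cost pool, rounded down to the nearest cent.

Sep 14, sell 547: 547/822 × $10,192.25 → $6,782.43
Ending inventory (cost pool remaining) = $3,409.82

COGS = $6,782.43; ending inventory = $3,409.82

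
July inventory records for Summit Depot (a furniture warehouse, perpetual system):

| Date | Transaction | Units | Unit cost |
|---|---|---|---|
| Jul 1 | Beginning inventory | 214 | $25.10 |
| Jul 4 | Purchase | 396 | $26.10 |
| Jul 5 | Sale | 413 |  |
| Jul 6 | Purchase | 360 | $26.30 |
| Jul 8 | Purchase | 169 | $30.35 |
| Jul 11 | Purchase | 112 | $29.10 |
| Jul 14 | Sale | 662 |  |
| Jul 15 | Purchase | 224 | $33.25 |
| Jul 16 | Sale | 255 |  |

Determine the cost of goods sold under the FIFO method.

Jul 5, 413 sold [FIFO — oldest first]: 214 @ $25.10 + 199 @ $26.10 = $10,565.30
Jul 14, 662 sold [FIFO — oldest first]: 197 @ $26.10 + 360 @ $26.30 + 105 @ $30.35 = $17,796.45
Jul 16, 255 sold [FIFO — oldest first]: 64 @ $30.35 + 112 @ $29.10 + 79 @ $33.25 = $7,828.35
Total COGS = $10,565.30 + $17,796.45 + $7,828.35 = $36,190.10
Ending inventory: 145 @ $33.25 = $4,821.25
Check: goods available $41,011.35 = COGS $36,190.10 + ending $4,821.25

COGS = $36,190.10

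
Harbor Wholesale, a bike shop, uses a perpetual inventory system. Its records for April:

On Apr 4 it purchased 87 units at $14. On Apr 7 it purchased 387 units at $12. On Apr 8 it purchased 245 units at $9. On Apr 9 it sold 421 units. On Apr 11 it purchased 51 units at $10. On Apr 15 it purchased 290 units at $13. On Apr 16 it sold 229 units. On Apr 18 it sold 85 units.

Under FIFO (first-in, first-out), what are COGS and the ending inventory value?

COGS = $8,227; ending inventory = $4,120

Apr 9, 421 sold [FIFO — oldest first]: 87 @ $14 + 334 @ $12 = $5,226
Apr 16, 229 sold [FIFO — oldest first]: 53 @ $12 + 176 @ $9 = $2,220
Apr 18, 85 sold [FIFO — oldest first]: 69 @ $9 + 16 @ $10 = $781
Total COGS = $5,226 + $2,220 + $781 = $8,227
Ending inventory: 35 @ $10 + 290 @ $13 = $4,120
Check: goods available $12,347 = COGS $8,227 + ending $4,120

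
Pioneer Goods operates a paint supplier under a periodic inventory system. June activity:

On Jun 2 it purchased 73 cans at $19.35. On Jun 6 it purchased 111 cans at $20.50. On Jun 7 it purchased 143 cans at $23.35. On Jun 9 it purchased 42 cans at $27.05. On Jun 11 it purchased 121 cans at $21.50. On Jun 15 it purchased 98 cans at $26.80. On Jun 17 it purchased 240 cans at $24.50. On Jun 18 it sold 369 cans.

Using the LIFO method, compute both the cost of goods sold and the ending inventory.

COGS = $9,172.90; ending inventory = $10,098.20

Jun 18, 369 sold [LIFO — newest first]: 240 @ $24.50 + 98 @ $26.80 + 31 @ $21.50 = $9,172.90
Ending inventory: 73 @ $19.35 + 111 @ $20.50 + 143 @ $23.35 + 42 @ $27.05 + 90 @ $21.50 = $10,098.20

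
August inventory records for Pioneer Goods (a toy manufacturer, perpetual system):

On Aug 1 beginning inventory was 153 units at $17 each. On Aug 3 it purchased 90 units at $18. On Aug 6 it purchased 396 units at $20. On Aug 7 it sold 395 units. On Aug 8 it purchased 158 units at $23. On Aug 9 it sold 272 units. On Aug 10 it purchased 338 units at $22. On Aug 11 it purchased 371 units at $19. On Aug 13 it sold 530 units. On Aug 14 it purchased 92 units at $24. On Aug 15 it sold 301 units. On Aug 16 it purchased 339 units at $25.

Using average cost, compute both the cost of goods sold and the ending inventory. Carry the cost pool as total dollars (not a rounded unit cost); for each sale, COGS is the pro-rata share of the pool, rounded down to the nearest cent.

After Aug 1: 153 on hand, pool $2,601.00 (≈ $17.0000 each)
After Aug 3: 243 on hand, pool $4,221.00 (≈ $17.3704 each)
After Aug 6: 639 on hand, pool $12,141.00 (≈ $19.0000 each)
Aug 7, sell 395: 395/639 × $12,141.00 → $7,505.00
After Aug 8: 402 on hand, pool $8,270.00 (≈ $20.5721 each)
Aug 9, sell 272: 272/402 × $8,270.00 → $5,595.62
After Aug 10: 468 on hand, pool $10,110.38 (≈ $21.6034 each)
After Aug 11: 839 on hand, pool $17,159.38 (≈ $20.4522 each)
Aug 13, sell 530: 530/839 × $17,159.38 → $10,839.65
After Aug 14: 401 on hand, pool $8,527.73 (≈ $21.2662 each)
Aug 15, sell 301: 301/401 × $8,527.73 → $6,401.11
After Aug 16: 439 on hand, pool $10,601.62 (≈ $24.1495 each)
Total COGS = $7,505.00 + $5,595.62 + $10,839.65 + $6,401.11 = $30,341.38
Ending inventory (cost pool remaining) = $10,601.62

COGS = $30,341.38; ending inventory = $10,601.62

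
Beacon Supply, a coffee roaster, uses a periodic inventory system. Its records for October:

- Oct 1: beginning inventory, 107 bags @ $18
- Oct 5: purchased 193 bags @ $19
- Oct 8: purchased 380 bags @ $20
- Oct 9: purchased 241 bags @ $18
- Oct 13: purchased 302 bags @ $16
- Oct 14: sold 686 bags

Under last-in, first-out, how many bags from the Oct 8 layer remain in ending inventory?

237

Oct 14, 686 sold [LIFO — newest first]: 302 @ $16 + 241 @ $18 + 143 @ $20 = $12,030
Ending inventory: 107 @ $18 + 193 @ $19 + 237 @ $20 = $10,333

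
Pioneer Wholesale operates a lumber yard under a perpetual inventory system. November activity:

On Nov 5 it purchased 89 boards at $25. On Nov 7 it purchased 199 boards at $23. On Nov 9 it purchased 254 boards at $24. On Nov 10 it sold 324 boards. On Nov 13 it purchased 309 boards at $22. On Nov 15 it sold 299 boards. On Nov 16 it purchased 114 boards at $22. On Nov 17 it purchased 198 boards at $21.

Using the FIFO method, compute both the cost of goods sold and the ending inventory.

Nov 10, 324 sold [FIFO — oldest first]: 89 @ $25 + 199 @ $23 + 36 @ $24 = $7,666
Nov 15, 299 sold [FIFO — oldest first]: 218 @ $24 + 81 @ $22 = $7,014
Total COGS = $7,666 + $7,014 = $14,680
Ending inventory: 228 @ $22 + 114 @ $22 + 198 @ $21 = $11,682
Check: goods available $26,362 = COGS $14,680 + ending $11,682

COGS = $14,680; ending inventory = $11,682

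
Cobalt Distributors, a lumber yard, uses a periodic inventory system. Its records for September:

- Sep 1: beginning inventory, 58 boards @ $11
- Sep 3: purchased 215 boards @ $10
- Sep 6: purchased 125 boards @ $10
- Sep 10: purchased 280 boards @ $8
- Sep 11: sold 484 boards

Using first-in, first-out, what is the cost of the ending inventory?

Ending inventory = $1,552

Sep 11, 484 sold [FIFO — oldest first]: 58 @ $11 + 215 @ $10 + 125 @ $10 + 86 @ $8 = $4,726
Ending inventory: 194 @ $8 = $1,552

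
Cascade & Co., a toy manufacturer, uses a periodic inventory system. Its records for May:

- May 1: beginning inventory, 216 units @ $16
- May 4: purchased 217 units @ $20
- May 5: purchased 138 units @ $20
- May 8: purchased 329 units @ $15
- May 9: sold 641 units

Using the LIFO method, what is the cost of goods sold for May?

May 9, 641 sold [LIFO — newest first]: 329 @ $15 + 138 @ $20 + 174 @ $20 = $11,175
Ending inventory: 216 @ $16 + 43 @ $20 = $4,316

COGS = $11,175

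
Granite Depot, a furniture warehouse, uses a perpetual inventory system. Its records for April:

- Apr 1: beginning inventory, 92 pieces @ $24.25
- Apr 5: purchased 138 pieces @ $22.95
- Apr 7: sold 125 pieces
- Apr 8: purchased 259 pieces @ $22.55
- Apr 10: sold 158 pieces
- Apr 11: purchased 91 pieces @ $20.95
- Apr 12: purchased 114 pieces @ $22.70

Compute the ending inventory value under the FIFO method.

Apr 7, 125 sold [FIFO — oldest first]: 92 @ $24.25 + 33 @ $22.95 = $2,988.35
Apr 10, 158 sold [FIFO — oldest first]: 105 @ $22.95 + 53 @ $22.55 = $3,604.90
Total COGS = $2,988.35 + $3,604.90 = $6,593.25
Ending inventory: 206 @ $22.55 + 91 @ $20.95 + 114 @ $22.70 = $9,139.55

Ending inventory = $9,139.55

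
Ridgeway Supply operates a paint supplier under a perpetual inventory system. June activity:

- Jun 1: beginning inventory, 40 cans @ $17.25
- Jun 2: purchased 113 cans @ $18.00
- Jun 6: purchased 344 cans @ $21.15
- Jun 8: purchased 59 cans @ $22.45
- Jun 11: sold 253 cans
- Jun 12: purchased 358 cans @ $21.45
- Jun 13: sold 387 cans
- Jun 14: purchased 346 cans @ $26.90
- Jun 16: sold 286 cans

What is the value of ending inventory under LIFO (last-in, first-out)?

Ending inventory = $6,897.15

Jun 11, 253 sold [LIFO — newest first]: 59 @ $22.45 + 194 @ $21.15 = $5,427.65
Jun 13, 387 sold [LIFO — newest first]: 358 @ $21.45 + 29 @ $21.15 = $8,292.45
Jun 16, 286 sold [LIFO — newest first]: 286 @ $26.90 = $7,693.40
Total COGS = $5,427.65 + $8,292.45 + $7,693.40 = $21,413.50
Ending inventory: 40 @ $17.25 + 113 @ $18.00 + 121 @ $21.15 + 60 @ $26.90 = $6,897.15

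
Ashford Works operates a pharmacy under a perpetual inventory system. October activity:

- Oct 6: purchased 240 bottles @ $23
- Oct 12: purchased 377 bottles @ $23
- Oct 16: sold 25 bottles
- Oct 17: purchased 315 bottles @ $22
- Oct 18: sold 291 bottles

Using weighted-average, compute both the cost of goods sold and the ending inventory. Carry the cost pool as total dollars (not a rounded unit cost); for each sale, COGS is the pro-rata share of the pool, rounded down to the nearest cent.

After Oct 6: 240 on hand, pool $5,520.00 (≈ $23.0000 each)
After Oct 12: 617 on hand, pool $14,191.00 (≈ $23.0000 each)
Oct 16, sell 25: 25/617 × $14,191.00 → $575.00
After Oct 17: 907 on hand, pool $20,546.00 (≈ $22.6527 each)
Oct 18, sell 291: 291/907 × $20,546.00 → $6,591.93
Total COGS = $575.00 + $6,591.93 = $7,166.93
Ending inventory (cost pool remaining) = $13,954.07
Check: goods available $21,121.00 = COGS $7,166.93 + ending $13,954.07

COGS = $7,166.93; ending inventory = $13,954.07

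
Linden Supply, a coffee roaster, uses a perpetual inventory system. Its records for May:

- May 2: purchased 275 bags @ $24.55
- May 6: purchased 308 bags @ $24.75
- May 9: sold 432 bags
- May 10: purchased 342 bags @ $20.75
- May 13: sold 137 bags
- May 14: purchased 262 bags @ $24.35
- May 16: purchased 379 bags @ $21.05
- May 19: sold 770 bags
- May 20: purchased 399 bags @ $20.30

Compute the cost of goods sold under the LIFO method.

May 9, 432 sold [LIFO — newest first]: 308 @ $24.75 + 124 @ $24.55 = $10,667.20
May 13, 137 sold [LIFO — newest first]: 137 @ $20.75 = $2,842.75
May 19, 770 sold [LIFO — newest first]: 379 @ $21.05 + 262 @ $24.35 + 129 @ $20.75 = $17,034.40
Total COGS = $10,667.20 + $2,842.75 + $17,034.40 = $30,544.35
Ending inventory: 151 @ $24.55 + 76 @ $20.75 + 399 @ $20.30 = $13,383.75

COGS = $30,544.35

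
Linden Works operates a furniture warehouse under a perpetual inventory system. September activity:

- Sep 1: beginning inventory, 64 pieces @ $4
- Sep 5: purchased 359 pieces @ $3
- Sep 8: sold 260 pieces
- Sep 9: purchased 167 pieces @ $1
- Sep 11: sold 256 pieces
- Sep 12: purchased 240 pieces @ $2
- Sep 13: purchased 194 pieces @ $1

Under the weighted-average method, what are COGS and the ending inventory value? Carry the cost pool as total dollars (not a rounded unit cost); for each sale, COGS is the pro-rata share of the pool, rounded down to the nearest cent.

After Sep 1: 64 on hand, pool $256.00 (≈ $4.0000 each)
After Sep 5: 423 on hand, pool $1,333.00 (≈ $3.1513 each)
Sep 8, sell 260: 260/423 × $1,333.00 → $819.33
After Sep 9: 330 on hand, pool $680.67 (≈ $2.0626 each)
Sep 11, sell 256: 256/330 × $680.67 → $528.03
After Sep 12: 314 on hand, pool $632.64 (≈ $2.0148 each)
After Sep 13: 508 on hand, pool $826.64 (≈ $1.6272 each)
Total COGS = $819.33 + $528.03 = $1,347.36
Ending inventory (cost pool remaining) = $826.64
Check: goods available $2,174.00 = COGS $1,347.36 + ending $826.64

COGS = $1,347.36; ending inventory = $826.64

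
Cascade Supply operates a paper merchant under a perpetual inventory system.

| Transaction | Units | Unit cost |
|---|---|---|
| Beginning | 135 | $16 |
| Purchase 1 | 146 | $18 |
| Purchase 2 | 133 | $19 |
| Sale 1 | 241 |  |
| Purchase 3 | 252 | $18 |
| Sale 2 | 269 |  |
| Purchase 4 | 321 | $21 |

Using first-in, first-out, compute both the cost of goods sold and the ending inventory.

Sale 1 (241) [FIFO — oldest first]: 135 @ $16 + 106 @ $18 = $4,068
Sale 2 (269) [FIFO — oldest first]: 40 @ $18 + 133 @ $19 + 96 @ $18 = $4,975
Total COGS = $4,068 + $4,975 = $9,043
Ending inventory: 156 @ $18 + 321 @ $21 = $9,549

COGS = $9,043; ending inventory = $9,549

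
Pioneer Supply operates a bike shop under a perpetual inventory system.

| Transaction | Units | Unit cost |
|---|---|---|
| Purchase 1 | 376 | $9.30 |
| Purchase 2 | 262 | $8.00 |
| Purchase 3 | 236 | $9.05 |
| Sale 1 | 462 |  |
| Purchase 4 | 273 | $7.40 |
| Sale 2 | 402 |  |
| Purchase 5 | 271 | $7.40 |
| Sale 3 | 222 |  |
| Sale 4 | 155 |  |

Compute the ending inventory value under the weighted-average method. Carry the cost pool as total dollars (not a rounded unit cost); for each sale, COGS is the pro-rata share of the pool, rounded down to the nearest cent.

Ending inventory = $1,388.27

After Purchase 1: 376 on hand, pool $3,496.80 (≈ $9.3000 each)
After Purchase 2: 638 on hand, pool $5,592.80 (≈ $8.7661 each)
After Purchase 3: 874 on hand, pool $7,728.60 (≈ $8.8428 each)
Sale 1, sell 462: 462/874 × $7,728.60 → $4,085.36
After Purchase 4: 685 on hand, pool $5,663.44 (≈ $8.2678 each)
Sale 2, sell 402: 402/685 × $5,663.44 → $3,323.65
After Purchase 5: 554 on hand, pool $4,345.19 (≈ $7.8433 each)
Sale 3, sell 222: 222/554 × $4,345.19 → $1,741.21
Sale 4, sell 155: 155/332 × $2,603.98 → $1,215.71
Total COGS = $4,085.36 + $3,323.65 + $1,741.21 + $1,215.71 = $10,365.93
Ending inventory (cost pool remaining) = $1,388.27
Check: goods available $11,754.20 = COGS $10,365.93 + ending $1,388.27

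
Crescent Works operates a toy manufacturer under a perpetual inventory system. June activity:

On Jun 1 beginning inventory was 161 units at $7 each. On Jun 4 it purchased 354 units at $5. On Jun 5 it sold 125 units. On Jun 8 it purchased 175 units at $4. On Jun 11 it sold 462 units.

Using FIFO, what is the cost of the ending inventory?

Jun 5, 125 sold [FIFO — oldest first]: 125 @ $7 = $875
Jun 11, 462 sold [FIFO — oldest first]: 36 @ $7 + 354 @ $5 + 72 @ $4 = $2,310
Total COGS = $875 + $2,310 = $3,185
Ending inventory: 103 @ $4 = $412

Ending inventory = $412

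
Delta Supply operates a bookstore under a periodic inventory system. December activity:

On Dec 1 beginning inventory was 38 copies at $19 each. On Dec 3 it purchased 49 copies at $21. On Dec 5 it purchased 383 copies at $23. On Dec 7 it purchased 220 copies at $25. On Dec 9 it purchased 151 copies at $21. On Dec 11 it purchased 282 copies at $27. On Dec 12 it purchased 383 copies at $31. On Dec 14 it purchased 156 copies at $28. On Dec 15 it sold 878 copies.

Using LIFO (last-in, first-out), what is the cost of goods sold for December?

Dec 15, 878 sold [LIFO — newest first]: 156 @ $28 + 383 @ $31 + 282 @ $27 + 57 @ $21 = $25,052
Ending inventory: 38 @ $19 + 49 @ $21 + 383 @ $23 + 220 @ $25 + 94 @ $21 = $18,034

COGS = $25,052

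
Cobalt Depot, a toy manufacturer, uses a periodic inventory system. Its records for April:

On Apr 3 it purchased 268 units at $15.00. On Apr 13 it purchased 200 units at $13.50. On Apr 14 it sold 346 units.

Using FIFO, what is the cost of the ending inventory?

Apr 14, 346 sold [FIFO — oldest first]: 268 @ $15.00 + 78 @ $13.50 = $5,073.00
Ending inventory: 122 @ $13.50 = $1,647.00
Check: goods available $6,720.00 = COGS $5,073.00 + ending $1,647.00

Ending inventory = $1,647.00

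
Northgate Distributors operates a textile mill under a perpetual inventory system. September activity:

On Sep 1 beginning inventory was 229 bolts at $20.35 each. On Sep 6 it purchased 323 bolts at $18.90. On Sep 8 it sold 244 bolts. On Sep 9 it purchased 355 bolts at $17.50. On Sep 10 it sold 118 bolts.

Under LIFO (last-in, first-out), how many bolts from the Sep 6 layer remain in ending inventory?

Sep 8, 244 sold [LIFO — newest first]: 244 @ $18.90 = $4,611.60
Sep 10, 118 sold [LIFO — newest first]: 118 @ $17.50 = $2,065.00
Total COGS = $4,611.60 + $2,065.00 = $6,676.60
Ending inventory: 229 @ $20.35 + 79 @ $18.90 + 237 @ $17.50 = $10,300.75
Check: goods available $16,977.35 = COGS $6,676.60 + ending $10,300.75

79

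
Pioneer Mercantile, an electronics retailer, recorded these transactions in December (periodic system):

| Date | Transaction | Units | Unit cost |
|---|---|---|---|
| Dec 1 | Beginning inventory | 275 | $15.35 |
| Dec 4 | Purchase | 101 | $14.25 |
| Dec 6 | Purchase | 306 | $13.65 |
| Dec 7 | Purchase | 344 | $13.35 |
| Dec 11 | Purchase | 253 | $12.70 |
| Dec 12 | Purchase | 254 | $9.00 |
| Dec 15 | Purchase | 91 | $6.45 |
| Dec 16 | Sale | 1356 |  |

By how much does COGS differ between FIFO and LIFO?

FIFO COGS: 275 @ $15.35 + 101 @ $14.25 + 306 @ $13.65 + 344 @ $13.35 + 253 @ $12.70 + 77 @ $9.00 = $18,335.90
LIFO COGS: 91 @ $6.45 + 254 @ $9.00 + 253 @ $12.70 + 344 @ $13.35 + 306 @ $13.65 + 101 @ $14.25 + 7 @ $15.35 = $16,402.05
Difference = |$18,335.90 − $16,402.05| = $1,933.85

$1,933.85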